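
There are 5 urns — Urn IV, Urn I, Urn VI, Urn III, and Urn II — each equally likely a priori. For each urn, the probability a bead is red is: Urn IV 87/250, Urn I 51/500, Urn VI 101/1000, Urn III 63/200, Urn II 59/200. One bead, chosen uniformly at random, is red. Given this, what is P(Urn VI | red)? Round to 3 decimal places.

With a uniform prior (1/5 each), posterior ∝ likelihood:
  Urn IV: 0.348
  Urn I: 0.102
  Urn VI: 0.101
  Urn III: 0.315
  Urn II: 0.295
Normalizing constant = 1.161.
P(Urn VI | evidence) = 0.101 / 1.161 ≈ 0.087.

0.087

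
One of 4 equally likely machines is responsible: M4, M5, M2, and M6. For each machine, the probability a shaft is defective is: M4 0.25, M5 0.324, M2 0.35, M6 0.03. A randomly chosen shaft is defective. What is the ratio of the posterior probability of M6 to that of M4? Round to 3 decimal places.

With a uniform prior (1/4 each), posterior ∝ likelihood:
  M4: 0.25
  M5: 0.324
  M2: 0.35
  M6: 0.03
Total = 0.954.
The ratio is 0.03 / 0.25 (the normalizer cancels) = 0.120.

0.120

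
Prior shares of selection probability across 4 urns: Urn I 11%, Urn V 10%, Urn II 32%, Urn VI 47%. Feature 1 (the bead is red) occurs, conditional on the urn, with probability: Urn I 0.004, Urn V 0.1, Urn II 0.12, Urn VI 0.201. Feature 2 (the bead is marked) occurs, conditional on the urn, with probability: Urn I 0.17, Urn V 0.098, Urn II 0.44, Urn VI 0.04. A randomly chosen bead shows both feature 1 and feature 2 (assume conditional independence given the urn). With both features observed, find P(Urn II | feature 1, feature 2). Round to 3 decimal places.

Prior × likelihood for each hypothesis:
  Urn I: 0.11 × 0.004 × 0.17 = 0.0000748
  Urn V: 0.1 × 0.1 × 0.098 = 0.00098
  Urn II: 0.32 × 0.12 × 0.44 = 0.016896
  Urn VI: 0.47 × 0.201 × 0.04 = 0.0037788
Normalizing constant = 0.0217296.
P(Urn II | evidence) = 0.016896 / 0.0217296 ≈ 0.778.

0.778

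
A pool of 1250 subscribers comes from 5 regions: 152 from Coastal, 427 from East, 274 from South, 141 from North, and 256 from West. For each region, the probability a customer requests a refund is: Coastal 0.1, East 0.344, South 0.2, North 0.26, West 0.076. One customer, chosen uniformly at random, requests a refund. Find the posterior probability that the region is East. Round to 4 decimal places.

0.5380

By Bayes' rule, posterior ∝ prior × likelihood:
  Coastal: 0.1216 × 0.1 = 0.01216
  East: 0.3416 × 0.344 = 0.1175104
  South: 0.2192 × 0.2 = 0.04384
  North: 0.1128 × 0.26 = 0.029328
  West: 0.2048 × 0.076 = 0.0155648
Normalizing constant = 0.2184032.
P(East | evidence) = 0.1175104 / 0.2184032 ≈ 0.5380.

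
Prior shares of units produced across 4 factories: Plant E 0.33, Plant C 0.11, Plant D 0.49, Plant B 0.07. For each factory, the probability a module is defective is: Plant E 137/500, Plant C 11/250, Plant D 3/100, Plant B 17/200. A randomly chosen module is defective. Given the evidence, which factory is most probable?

Plant E

Unnormalized posteriors (prior × likelihood):
  Plant E: 0.33 × 0.274 = 0.09042
  Plant C: 0.11 × 0.044 = 0.00484
  Plant D: 0.49 × 0.03 = 0.0147
  Plant B: 0.07 × 0.085 = 0.00595
Total = 0.11591.
Largest term belongs to Plant E, so Plant E is most probable.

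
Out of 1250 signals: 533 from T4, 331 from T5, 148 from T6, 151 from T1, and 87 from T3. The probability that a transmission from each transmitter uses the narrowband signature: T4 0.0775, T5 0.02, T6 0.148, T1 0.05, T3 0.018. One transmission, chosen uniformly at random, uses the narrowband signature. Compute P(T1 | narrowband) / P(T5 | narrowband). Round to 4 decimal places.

1.1405

Compute prior × likelihood for every hypothesis:
  T4: 0.4264 × 0.0775 = 0.033046
  T5: 0.2648 × 0.02 = 0.005296
  T6: 0.1184 × 0.148 = 0.0175232
  T1: 0.1208 × 0.05 = 0.00604
  T3: 0.0696 × 0.018 = 0.0012528
Sum = 0.063158.
The ratio is 0.00604 / 0.005296 (the normalizer cancels) = 1.1405.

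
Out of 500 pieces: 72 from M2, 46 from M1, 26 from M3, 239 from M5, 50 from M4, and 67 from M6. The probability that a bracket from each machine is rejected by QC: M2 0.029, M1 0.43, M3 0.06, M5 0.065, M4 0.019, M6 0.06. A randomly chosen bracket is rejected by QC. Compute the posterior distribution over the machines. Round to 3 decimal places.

Compute prior × likelihood for every hypothesis:
  M2: 0.144 × 0.029 = 0.004176
  M1: 0.092 × 0.43 = 0.03956
  M3: 0.052 × 0.06 = 0.00312
  M5: 0.478 × 0.065 = 0.03107
  M4: 0.1 × 0.019 = 0.0019
  M6: 0.134 × 0.06 = 0.00804
Normalizing constant = 0.087866.
P(M2 | rejected) = 0.004176/0.087866 ≈ 0.048
P(M1 | rejected) = 0.03956/0.087866 ≈ 0.450
P(M3 | rejected) = 0.00312/0.087866 ≈ 0.036
P(M5 | rejected) = 0.03107/0.087866 ≈ 0.354
P(M4 | rejected) = 0.0019/0.087866 ≈ 0.022
P(M6 | rejected) = 0.00804/0.087866 ≈ 0.092
(Check: 0.048+0.450+0.036+0.354+0.022+0.092 = 1.002.)

M2 0.048, M1 0.450, M3 0.036, M5 0.354, M4 0.022, M6 0.092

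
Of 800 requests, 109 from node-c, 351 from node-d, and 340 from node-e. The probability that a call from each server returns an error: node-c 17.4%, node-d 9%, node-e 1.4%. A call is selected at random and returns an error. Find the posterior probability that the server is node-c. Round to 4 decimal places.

Unnormalized posteriors (prior × likelihood):
  node-c: 0.13625 × 0.174 = 0.0237075
  node-d: 0.43875 × 0.09 = 0.0394875
  node-e: 0.425 × 0.014 = 0.00595
Normalizing constant = 0.069145.
P(node-c | evidence) = 0.0237075 / 0.069145 ≈ 0.3429.

0.3429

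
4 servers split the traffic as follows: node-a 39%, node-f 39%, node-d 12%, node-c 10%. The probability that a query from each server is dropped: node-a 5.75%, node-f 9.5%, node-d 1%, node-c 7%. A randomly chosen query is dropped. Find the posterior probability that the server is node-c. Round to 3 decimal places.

0.103

Compute prior × likelihood for every hypothesis:
  node-a: 0.39 × 0.0575 = 0.022425
  node-f: 0.39 × 0.095 = 0.03705
  node-d: 0.12 × 0.01 = 0.0012
  node-c: 0.1 × 0.07 = 0.007
Total = 0.067675.
P(node-c | evidence) = 0.007 / 0.067675 ≈ 0.103.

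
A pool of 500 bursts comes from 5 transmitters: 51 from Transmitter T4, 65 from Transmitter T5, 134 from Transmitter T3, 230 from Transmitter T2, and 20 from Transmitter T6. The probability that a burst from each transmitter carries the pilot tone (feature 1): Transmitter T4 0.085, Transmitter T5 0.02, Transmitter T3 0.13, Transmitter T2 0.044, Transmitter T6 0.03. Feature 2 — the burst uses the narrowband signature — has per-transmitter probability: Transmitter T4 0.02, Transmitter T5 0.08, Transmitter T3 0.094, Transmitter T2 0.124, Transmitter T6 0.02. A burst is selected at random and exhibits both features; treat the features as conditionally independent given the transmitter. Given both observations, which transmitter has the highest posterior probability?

Transmitter T3

Prior × likelihood for each hypothesis:
  Transmitter T4: 0.102 × 0.085 × 0.02 = 0.0001734
  Transmitter T5: 0.13 × 0.02 × 0.08 = 0.000208
  Transmitter T3: 0.268 × 0.13 × 0.094 = 0.00327496
  Transmitter T2: 0.46 × 0.044 × 0.124 = 0.00250976
  Transmitter T6: 0.04 × 0.03 × 0.02 = 0.000024
Total = 0.00619012.
Largest term belongs to Transmitter T3, so Transmitter T3 is most probable.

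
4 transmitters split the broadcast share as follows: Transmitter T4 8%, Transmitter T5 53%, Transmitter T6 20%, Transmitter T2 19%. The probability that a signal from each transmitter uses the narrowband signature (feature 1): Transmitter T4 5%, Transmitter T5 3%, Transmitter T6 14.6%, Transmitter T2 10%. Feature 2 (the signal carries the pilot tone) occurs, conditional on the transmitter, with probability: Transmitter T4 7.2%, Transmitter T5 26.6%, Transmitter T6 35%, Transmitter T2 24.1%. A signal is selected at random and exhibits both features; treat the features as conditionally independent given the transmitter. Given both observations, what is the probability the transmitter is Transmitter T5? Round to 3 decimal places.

0.219

Prior × likelihood for each hypothesis:
  Transmitter T4: 0.08 × 0.05 × 0.072 = 0.000288
  Transmitter T5: 0.53 × 0.03 × 0.266 = 0.0042294
  Transmitter T6: 0.2 × 0.146 × 0.35 = 0.01022
  Transmitter T2: 0.19 × 0.1 × 0.241 = 0.004579
Normalizing constant = 0.0193164.
P(Transmitter T5 | evidence) = 0.0042294 / 0.0193164 ≈ 0.219.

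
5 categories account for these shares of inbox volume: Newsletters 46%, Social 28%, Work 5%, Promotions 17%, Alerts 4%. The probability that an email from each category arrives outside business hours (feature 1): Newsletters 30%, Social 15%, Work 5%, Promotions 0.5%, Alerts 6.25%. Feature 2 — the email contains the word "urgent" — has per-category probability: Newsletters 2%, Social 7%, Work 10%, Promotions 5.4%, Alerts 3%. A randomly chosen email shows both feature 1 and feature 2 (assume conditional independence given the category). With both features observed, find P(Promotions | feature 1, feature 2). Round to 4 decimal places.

0.0076

Compute prior × likelihood for every hypothesis:
  Newsletters: 0.46 × 0.3 × 0.02 = 0.00276
  Social: 0.28 × 0.15 × 0.07 = 0.00294
  Work: 0.05 × 0.05 × 0.1 = 0.00025
  Promotions: 0.17 × 0.005 × 0.054 = 0.0000459
  Alerts: 0.04 × 0.0625 × 0.03 = 0.000075
Normalizing constant = 0.0060709.
P(Promotions | evidence) = 0.0000459 / 0.0060709 ≈ 0.0076.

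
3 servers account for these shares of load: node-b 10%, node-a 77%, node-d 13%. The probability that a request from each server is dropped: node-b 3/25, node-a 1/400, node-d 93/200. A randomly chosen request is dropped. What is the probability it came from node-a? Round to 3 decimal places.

By Bayes' rule, posterior ∝ prior × likelihood:
  node-b: 0.1 × 0.12 = 0.012
  node-a: 0.77 × 0.0025 = 0.001925
  node-d: 0.13 × 0.465 = 0.06045
Total = 0.074375.
P(node-a | evidence) = 0.001925 / 0.074375 ≈ 0.026.

0.026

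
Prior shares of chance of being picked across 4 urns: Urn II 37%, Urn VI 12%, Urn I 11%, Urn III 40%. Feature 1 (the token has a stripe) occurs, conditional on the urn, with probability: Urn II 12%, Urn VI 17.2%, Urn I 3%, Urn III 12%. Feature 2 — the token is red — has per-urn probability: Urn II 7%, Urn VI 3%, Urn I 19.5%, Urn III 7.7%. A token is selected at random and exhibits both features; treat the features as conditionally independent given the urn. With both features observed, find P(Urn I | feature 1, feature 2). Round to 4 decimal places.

0.0798

Unnormalized posteriors (prior × likelihood):
  Urn II: 0.37 × 0.12 × 0.07 = 0.003108
  Urn VI: 0.12 × 0.172 × 0.03 = 0.0006192
  Urn I: 0.11 × 0.03 × 0.195 = 0.0006435
  Urn III: 0.4 × 0.12 × 0.077 = 0.003696
Sum = 0.0080667.
P(Urn I | evidence) = 0.0006435 / 0.0080667 ≈ 0.0798.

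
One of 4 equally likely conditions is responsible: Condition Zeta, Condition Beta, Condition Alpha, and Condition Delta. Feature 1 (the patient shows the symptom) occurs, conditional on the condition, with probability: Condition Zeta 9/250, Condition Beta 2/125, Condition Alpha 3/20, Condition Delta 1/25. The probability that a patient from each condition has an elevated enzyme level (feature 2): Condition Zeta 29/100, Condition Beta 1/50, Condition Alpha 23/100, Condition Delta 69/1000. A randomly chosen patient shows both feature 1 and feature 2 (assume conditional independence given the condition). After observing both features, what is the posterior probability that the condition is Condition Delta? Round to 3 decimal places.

With a uniform prior (1/4 each), posterior ∝ likelihood:
  Condition Zeta: 0.036 × 0.29 = 0.01044
  Condition Beta: 0.016 × 0.02 = 0.00032
  Condition Alpha: 0.15 × 0.23 = 0.0345
  Condition Delta: 0.04 × 0.069 = 0.00276
Total = 0.04802.
P(Condition Delta | evidence) = 0.00276 / 0.04802 ≈ 0.057.

0.057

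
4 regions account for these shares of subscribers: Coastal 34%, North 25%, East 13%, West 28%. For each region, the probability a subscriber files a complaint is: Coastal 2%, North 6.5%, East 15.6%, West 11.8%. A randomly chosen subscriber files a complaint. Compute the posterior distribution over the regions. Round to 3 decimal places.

Coastal 0.089, North 0.213, East 0.266, West 0.433

Unnormalized posteriors (prior × likelihood):
  Coastal: 0.34 × 0.02 = 0.0068
  North: 0.25 × 0.065 = 0.01625
  East: 0.13 × 0.156 = 0.02028
  West: 0.28 × 0.118 = 0.03304
Normalizing constant = 0.07637.
P(Coastal | complaint) = 0.0068/0.07637 ≈ 0.089
P(North | complaint) = 0.01625/0.07637 ≈ 0.213
P(East | complaint) = 0.02028/0.07637 ≈ 0.266
P(West | complaint) = 0.03304/0.07637 ≈ 0.433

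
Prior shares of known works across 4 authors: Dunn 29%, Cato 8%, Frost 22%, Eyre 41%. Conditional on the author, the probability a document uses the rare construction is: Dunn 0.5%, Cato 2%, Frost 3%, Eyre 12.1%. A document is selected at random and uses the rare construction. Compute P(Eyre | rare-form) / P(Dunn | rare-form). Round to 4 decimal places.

Unnormalized posteriors (prior × likelihood):
  Dunn: 0.29 × 0.005 = 0.00145
  Cato: 0.08 × 0.02 = 0.0016
  Frost: 0.22 × 0.03 = 0.0066
  Eyre: 0.41 × 0.121 = 0.04961
Normalizing constant = 0.05926.
The ratio is 0.04961 / 0.00145 (the normalizer cancels) = 34.2138.

34.2138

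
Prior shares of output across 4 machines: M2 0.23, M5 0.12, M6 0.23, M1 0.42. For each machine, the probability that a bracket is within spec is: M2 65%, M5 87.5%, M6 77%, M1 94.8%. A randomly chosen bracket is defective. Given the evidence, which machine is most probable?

M2

Taking complements, P(defective | each) = M2 0.35, M5 0.125, M6 0.23, M1 0.052.
Compute prior × likelihood for every hypothesis:
  M2: 0.23 × 0.35 = 0.0805
  M5: 0.12 × 0.125 = 0.015
  M6: 0.23 × 0.23 = 0.0529
  M1: 0.42 × 0.052 = 0.02184
Sum = 0.17024.
Largest term belongs to M2, so M2 is most probable.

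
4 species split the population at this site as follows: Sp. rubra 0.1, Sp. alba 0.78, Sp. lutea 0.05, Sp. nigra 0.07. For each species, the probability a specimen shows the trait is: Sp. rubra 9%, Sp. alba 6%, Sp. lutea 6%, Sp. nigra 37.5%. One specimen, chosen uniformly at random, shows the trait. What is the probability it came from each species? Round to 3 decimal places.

Prior × likelihood for each hypothesis:
  Sp. rubra: 0.1 × 0.09 = 0.009
  Sp. alba: 0.78 × 0.06 = 0.0468
  Sp. lutea: 0.05 × 0.06 = 0.003
  Sp. nigra: 0.07 × 0.375 = 0.02625
Sum = 0.08505.
P(Sp. rubra | trait) = 0.009/0.08505 ≈ 0.106
P(Sp. alba | trait) = 0.0468/0.08505 ≈ 0.550
P(Sp. lutea | trait) = 0.003/0.08505 ≈ 0.035
P(Sp. nigra | trait) = 0.02625/0.08505 ≈ 0.309
(Check: 0.106+0.550+0.035+0.309 = 1.000.)

Sp. rubra 0.106, Sp. alba 0.550, Sp. lutea 0.035, Sp. nigra 0.309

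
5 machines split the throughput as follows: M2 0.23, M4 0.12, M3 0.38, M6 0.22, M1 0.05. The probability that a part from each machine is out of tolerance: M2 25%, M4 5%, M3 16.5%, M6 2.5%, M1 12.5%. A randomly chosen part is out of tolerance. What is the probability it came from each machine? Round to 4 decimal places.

M2 0.4168, M4 0.0435, M3 0.4545, M6 0.0399, M1 0.0453

Unnormalized posteriors (prior × likelihood):
  M2: 0.23 × 0.25 = 0.0575
  M4: 0.12 × 0.05 = 0.006
  M3: 0.38 × 0.165 = 0.0627
  M6: 0.22 × 0.025 = 0.0055
  M1: 0.05 × 0.125 = 0.00625
Sum = 0.13795.
P(M2 | oversize) = 0.0575/0.13795 ≈ 0.4168
P(M4 | oversize) = 0.006/0.13795 ≈ 0.0435
P(M3 | oversize) = 0.0627/0.13795 ≈ 0.4545
P(M6 | oversize) = 0.0055/0.13795 ≈ 0.0399
P(M1 | oversize) = 0.00625/0.13795 ≈ 0.0453
(Check: 0.4168+0.0435+0.4545+0.0399+0.0453 = 1.0000.)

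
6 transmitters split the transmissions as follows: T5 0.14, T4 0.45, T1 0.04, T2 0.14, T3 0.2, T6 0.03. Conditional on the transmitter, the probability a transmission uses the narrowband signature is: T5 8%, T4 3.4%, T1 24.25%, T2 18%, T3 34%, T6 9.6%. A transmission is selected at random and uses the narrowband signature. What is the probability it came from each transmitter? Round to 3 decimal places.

By Bayes' rule, posterior ∝ prior × likelihood:
  T5: 0.14 × 0.08 = 0.0112
  T4: 0.45 × 0.034 = 0.0153
  T1: 0.04 × 0.2425 = 0.0097
  T2: 0.14 × 0.18 = 0.0252
  T3: 0.2 × 0.34 = 0.068
  T6: 0.03 × 0.096 = 0.00288
Sum = 0.13228.
P(T5 | narrowband) = 0.0112/0.13228 ≈ 0.085
P(T4 | narrowband) = 0.0153/0.13228 ≈ 0.116
P(T1 | narrowband) = 0.0097/0.13228 ≈ 0.073
P(T2 | narrowband) = 0.0252/0.13228 ≈ 0.191
P(T3 | narrowband) = 0.068/0.13228 ≈ 0.514
P(T6 | narrowband) = 0.00288/0.13228 ≈ 0.022

T5 0.085, T4 0.116, T1 0.073, T2 0.191, T3 0.514, T6 0.022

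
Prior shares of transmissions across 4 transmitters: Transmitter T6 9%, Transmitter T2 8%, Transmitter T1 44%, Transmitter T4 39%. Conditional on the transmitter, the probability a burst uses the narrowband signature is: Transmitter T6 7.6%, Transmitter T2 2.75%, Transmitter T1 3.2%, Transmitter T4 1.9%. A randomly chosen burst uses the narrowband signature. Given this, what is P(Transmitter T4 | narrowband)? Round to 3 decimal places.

0.243

By Bayes' rule, posterior ∝ prior × likelihood:
  Transmitter T6: 0.09 × 0.076 = 0.00684
  Transmitter T2: 0.08 × 0.0275 = 0.0022
  Transmitter T1: 0.44 × 0.032 = 0.01408
  Transmitter T4: 0.39 × 0.019 = 0.00741
Sum = 0.03053.
P(Transmitter T4 | evidence) = 0.00741 / 0.03053 ≈ 0.243.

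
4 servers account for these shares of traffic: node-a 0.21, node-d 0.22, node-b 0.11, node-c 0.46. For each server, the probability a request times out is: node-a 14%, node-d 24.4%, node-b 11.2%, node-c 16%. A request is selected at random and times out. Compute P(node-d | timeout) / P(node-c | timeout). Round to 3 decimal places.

0.729

Unnormalized posteriors (prior × likelihood):
  node-a: 0.21 × 0.14 = 0.0294
  node-d: 0.22 × 0.244 = 0.05368
  node-b: 0.11 × 0.112 = 0.01232
  node-c: 0.46 × 0.16 = 0.0736
Normalizing constant = 0.169.
The ratio is 0.05368 / 0.0736 (the normalizer cancels) = 0.729.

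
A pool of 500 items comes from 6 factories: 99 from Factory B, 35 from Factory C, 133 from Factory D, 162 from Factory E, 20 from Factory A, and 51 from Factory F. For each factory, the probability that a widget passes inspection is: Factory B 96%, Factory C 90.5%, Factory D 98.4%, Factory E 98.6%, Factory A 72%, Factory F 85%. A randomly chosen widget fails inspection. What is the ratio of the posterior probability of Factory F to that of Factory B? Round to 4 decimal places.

Taking complements, P(nonconforming | each) = Factory B 0.04, Factory C 0.095, Factory D 0.016, Factory E 0.014, Factory A 0.28, Factory F 0.15.
Compute prior × likelihood for every hypothesis:
  Factory B: 0.198 × 0.04 = 0.00792
  Factory C: 0.07 × 0.095 = 0.00665
  Factory D: 0.266 × 0.016 = 0.004256
  Factory E: 0.324 × 0.014 = 0.004536
  Factory A: 0.04 × 0.28 = 0.0112
  Factory F: 0.102 × 0.15 = 0.0153
Sum = 0.049862.
The ratio is 0.0153 / 0.00792 (the normalizer cancels) = 1.9318.

1.9318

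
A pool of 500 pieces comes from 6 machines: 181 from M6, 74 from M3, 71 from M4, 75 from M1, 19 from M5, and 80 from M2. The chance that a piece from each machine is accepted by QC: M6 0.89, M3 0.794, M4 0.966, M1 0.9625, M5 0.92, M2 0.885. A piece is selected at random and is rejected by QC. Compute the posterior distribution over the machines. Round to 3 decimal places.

Taking complements, P(rejected | each) = M6 0.11, M3 0.206, M4 0.034, M1 0.0375, M5 0.08, M2 0.115.
Unnormalized posteriors (prior × likelihood):
  M6: 0.362 × 0.11 = 0.03982
  M3: 0.148 × 0.206 = 0.030488
  M4: 0.142 × 0.034 = 0.004828
  M1: 0.15 × 0.0375 = 0.005625
  M5: 0.038 × 0.08 = 0.00304
  M2: 0.16 × 0.115 = 0.0184
Total = 0.102201.
P(M6 | rejected) = 0.03982/0.102201 ≈ 0.390
P(M3 | rejected) = 0.030488/0.102201 ≈ 0.298
P(M4 | rejected) = 0.004828/0.102201 ≈ 0.047
P(M1 | rejected) = 0.005625/0.102201 ≈ 0.055
P(M5 | rejected) = 0.00304/0.102201 ≈ 0.030
P(M2 | rejected) = 0.0184/0.102201 ≈ 0.180
(Check: 0.390+0.298+0.047+0.055+0.030+0.180 = 1.000.)

M6 0.390, M3 0.298, M4 0.047, M1 0.055, M5 0.030, M2 0.180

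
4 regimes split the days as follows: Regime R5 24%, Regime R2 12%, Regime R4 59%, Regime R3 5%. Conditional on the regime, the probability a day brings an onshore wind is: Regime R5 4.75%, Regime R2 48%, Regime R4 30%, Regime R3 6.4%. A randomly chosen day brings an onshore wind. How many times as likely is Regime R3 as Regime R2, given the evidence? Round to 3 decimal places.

0.056

Prior × likelihood for each hypothesis:
  Regime R5: 0.24 × 0.0475 = 0.0114
  Regime R2: 0.12 × 0.48 = 0.0576
  Regime R4: 0.59 × 0.3 = 0.177
  Regime R3: 0.05 × 0.064 = 0.0032
Sum = 0.2492.
The ratio is 0.0032 / 0.0576 (the normalizer cancels) = 0.056.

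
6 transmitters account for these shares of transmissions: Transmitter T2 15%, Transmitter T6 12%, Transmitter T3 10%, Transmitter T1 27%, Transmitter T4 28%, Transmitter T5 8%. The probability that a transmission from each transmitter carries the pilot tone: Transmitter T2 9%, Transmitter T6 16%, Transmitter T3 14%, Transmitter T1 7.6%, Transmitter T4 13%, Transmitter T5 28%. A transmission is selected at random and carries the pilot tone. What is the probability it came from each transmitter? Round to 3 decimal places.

Prior × likelihood for each hypothesis:
  Transmitter T2: 0.15 × 0.09 = 0.0135
  Transmitter T6: 0.12 × 0.16 = 0.0192
  Transmitter T3: 0.1 × 0.14 = 0.014
  Transmitter T1: 0.27 × 0.076 = 0.02052
  Transmitter T4: 0.28 × 0.13 = 0.0364
  Transmitter T5: 0.08 × 0.28 = 0.0224
Sum = 0.12602.
P(Transmitter T2 | pilot) = 0.0135/0.12602 ≈ 0.107
P(Transmitter T6 | pilot) = 0.0192/0.12602 ≈ 0.152
P(Transmitter T3 | pilot) = 0.014/0.12602 ≈ 0.111
P(Transmitter T1 | pilot) = 0.02052/0.12602 ≈ 0.163
P(Transmitter T4 | pilot) = 0.0364/0.12602 ≈ 0.289
P(Transmitter T5 | pilot) = 0.0224/0.12602 ≈ 0.178

Transmitter T2 0.107, Transmitter T6 0.152, Transmitter T3 0.111, Transmitter T1 0.163, Transmitter T4 0.289, Transmitter T5 0.178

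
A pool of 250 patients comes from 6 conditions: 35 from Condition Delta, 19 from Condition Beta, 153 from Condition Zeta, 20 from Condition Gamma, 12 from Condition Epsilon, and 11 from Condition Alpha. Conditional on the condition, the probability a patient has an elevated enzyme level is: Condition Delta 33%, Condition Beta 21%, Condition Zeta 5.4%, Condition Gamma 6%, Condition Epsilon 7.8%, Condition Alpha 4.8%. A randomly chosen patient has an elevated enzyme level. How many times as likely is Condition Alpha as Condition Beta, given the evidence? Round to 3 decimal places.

Prior × likelihood for each hypothesis:
  Condition Delta: 0.14 × 0.33 = 0.0462
  Condition Beta: 0.076 × 0.21 = 0.01596
  Condition Zeta: 0.612 × 0.054 = 0.033048
  Condition Gamma: 0.08 × 0.06 = 0.0048
  Condition Epsilon: 0.048 × 0.078 = 0.003744
  Condition Alpha: 0.044 × 0.048 = 0.002112
Total = 0.105864.
The ratio is 0.002112 / 0.01596 (the normalizer cancels) = 0.132.

0.132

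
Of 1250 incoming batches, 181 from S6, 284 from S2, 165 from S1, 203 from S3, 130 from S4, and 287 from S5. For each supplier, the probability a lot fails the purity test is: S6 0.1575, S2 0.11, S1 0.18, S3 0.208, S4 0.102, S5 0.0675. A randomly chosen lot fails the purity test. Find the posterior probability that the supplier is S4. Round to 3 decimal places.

0.081

Prior × likelihood for each hypothesis:
  S6: 0.1448 × 0.1575 = 0.022806
  S2: 0.2272 × 0.11 = 0.024992
  S1: 0.132 × 0.18 = 0.02376
  S3: 0.1624 × 0.208 = 0.0337792
  S4: 0.104 × 0.102 = 0.010608
  S5: 0.2296 × 0.0675 = 0.015498
Sum = 0.1314432.
P(S4 | evidence) = 0.010608 / 0.1314432 ≈ 0.081.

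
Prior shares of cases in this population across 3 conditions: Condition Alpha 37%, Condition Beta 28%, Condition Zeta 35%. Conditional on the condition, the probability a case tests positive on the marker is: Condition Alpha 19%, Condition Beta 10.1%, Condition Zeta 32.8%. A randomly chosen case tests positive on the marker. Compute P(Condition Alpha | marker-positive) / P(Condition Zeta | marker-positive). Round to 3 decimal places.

Compute prior × likelihood for every hypothesis:
  Condition Alpha: 0.37 × 0.19 = 0.0703
  Condition Beta: 0.28 × 0.101 = 0.02828
  Condition Zeta: 0.35 × 0.328 = 0.1148
Sum = 0.21338.
The ratio is 0.0703 / 0.1148 (the normalizer cancels) = 0.612.

0.612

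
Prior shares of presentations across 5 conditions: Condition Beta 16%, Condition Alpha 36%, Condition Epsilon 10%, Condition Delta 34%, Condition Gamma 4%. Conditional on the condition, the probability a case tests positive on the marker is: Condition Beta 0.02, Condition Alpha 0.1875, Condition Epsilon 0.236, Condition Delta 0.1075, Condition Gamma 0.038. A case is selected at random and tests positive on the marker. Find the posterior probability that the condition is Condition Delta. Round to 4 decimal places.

Prior × likelihood for each hypothesis:
  Condition Beta: 0.16 × 0.02 = 0.0032
  Condition Alpha: 0.36 × 0.1875 = 0.0675
  Condition Epsilon: 0.1 × 0.236 = 0.0236
  Condition Delta: 0.34 × 0.1075 = 0.03655
  Condition Gamma: 0.04 × 0.038 = 0.00152
Sum = 0.13237.
P(Condition Delta | evidence) = 0.03655 / 0.13237 ≈ 0.2761.

0.2761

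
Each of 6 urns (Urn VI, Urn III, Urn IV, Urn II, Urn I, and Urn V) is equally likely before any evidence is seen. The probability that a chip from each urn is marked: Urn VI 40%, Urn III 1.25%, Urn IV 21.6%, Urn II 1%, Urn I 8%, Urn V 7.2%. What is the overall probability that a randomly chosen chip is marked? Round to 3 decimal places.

Since the prior is uniform, the posterior is proportional to the likelihood:
  Urn VI: 0.4
  Urn III: 0.0125
  Urn IV: 0.216
  Urn II: 0.01
  Urn I: 0.08
  Urn V: 0.072
P(marked) = (1/6) × (0.4 + 0.0125 + 0.216 + 0.01 + 0.08 + 0.072) = 0.7905/6 ≈ 0.132.

0.132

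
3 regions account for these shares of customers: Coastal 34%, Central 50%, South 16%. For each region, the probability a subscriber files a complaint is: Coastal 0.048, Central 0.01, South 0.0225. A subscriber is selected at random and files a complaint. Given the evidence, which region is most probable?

Coastal

By Bayes' rule, posterior ∝ prior × likelihood:
  Coastal: 0.34 × 0.048 = 0.01632
  Central: 0.5 × 0.01 = 0.005
  South: 0.16 × 0.0225 = 0.0036
Total = 0.02492.
Largest term belongs to Coastal, so Coastal is most probable.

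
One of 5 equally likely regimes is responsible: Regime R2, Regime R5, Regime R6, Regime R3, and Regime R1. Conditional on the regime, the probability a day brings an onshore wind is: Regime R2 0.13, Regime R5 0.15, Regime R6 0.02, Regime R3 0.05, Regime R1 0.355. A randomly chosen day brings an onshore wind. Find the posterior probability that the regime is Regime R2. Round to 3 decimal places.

With a uniform prior (1/5 each), posterior ∝ likelihood:
  Regime R2: 0.13
  Regime R5: 0.15
  Regime R6: 0.02
  Regime R3: 0.05
  Regime R1: 0.355
Normalizing constant = 0.705.
P(Regime R2 | evidence) = 0.13 / 0.705 ≈ 0.184.

0.184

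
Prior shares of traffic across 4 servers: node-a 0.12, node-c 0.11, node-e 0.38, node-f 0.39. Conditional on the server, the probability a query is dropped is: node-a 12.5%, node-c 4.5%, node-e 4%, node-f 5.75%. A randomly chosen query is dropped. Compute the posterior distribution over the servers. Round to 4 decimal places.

Prior × likelihood for each hypothesis:
  node-a: 0.12 × 0.125 = 0.015
  node-c: 0.11 × 0.045 = 0.00495
  node-e: 0.38 × 0.04 = 0.0152
  node-f: 0.39 × 0.0575 = 0.022425
Total = 0.057575.
P(node-a | dropped) = 0.015/0.057575 ≈ 0.2605
P(node-c | dropped) = 0.00495/0.057575 ≈ 0.0860
P(node-e | dropped) = 0.0152/0.057575 ≈ 0.2640
P(node-f | dropped) = 0.022425/0.057575 ≈ 0.3895

node-a 0.2605, node-c 0.0860, node-e 0.2640, node-f 0.3895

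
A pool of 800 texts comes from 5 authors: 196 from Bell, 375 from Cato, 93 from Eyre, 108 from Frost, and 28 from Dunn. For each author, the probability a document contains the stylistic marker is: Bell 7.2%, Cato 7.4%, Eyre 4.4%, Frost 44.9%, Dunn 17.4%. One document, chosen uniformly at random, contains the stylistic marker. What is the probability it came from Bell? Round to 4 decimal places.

0.1421

By Bayes' rule, posterior ∝ prior × likelihood:
  Bell: 0.245 × 0.072 = 0.01764
  Cato: 0.46875 × 0.074 = 0.0346875
  Eyre: 0.11625 × 0.044 = 0.005115
  Frost: 0.135 × 0.449 = 0.060615
  Dunn: 0.035 × 0.174 = 0.00609
Total = 0.1241475.
P(Bell | evidence) = 0.01764 / 0.1241475 ≈ 0.1421.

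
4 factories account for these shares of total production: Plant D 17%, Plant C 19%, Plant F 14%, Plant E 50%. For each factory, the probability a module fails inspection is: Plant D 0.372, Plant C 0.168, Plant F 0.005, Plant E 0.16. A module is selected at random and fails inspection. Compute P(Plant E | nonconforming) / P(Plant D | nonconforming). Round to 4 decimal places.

1.2650

Prior × likelihood for each hypothesis:
  Plant D: 0.17 × 0.372 = 0.06324
  Plant C: 0.19 × 0.168 = 0.03192
  Plant F: 0.14 × 0.005 = 0.0007
  Plant E: 0.5 × 0.16 = 0.08
Sum = 0.17586.
The ratio is 0.08 / 0.06324 (the normalizer cancels) = 1.2650.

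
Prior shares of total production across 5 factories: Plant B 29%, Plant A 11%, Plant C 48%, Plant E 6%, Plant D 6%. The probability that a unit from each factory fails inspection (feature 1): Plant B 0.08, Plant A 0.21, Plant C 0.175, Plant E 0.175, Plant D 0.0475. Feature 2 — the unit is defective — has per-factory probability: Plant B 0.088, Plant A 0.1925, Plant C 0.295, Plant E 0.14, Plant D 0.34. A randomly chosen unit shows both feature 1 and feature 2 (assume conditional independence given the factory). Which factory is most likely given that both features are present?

Plant C

Compute prior × likelihood for every hypothesis:
  Plant B: 0.29 × 0.08 × 0.088 = 0.0020416
  Plant A: 0.11 × 0.21 × 0.1925 = 0.00444675
  Plant C: 0.48 × 0.175 × 0.295 = 0.02478
  Plant E: 0.06 × 0.175 × 0.14 = 0.00147
  Plant D: 0.06 × 0.0475 × 0.34 = 0.000969
Normalizing constant = 0.03370735.
Largest term belongs to Plant C, so Plant C is most probable.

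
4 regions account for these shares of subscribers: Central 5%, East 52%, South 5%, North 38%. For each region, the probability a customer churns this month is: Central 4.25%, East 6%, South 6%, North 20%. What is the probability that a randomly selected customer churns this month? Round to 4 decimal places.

0.1123

Prior × likelihood for each hypothesis:
  Central: 0.05 × 0.0425 = 0.002125
  East: 0.52 × 0.06 = 0.0312
  South: 0.05 × 0.06 = 0.003
  North: 0.38 × 0.2 = 0.076
P(churn) = 0.002125 + 0.0312 + 0.003 + 0.076 = 0.112325 → 0.1123.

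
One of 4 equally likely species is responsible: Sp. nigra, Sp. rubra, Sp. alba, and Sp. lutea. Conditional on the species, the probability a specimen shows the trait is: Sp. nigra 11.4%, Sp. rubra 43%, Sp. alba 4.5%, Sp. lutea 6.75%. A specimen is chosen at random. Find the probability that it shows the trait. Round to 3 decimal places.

Since the prior is uniform, the posterior is proportional to the likelihood:
  Sp. nigra: 0.114
  Sp. rubra: 0.43
  Sp. alba: 0.045
  Sp. lutea: 0.0675
P(trait) = (1/4) × (0.114 + 0.43 + 0.045 + 0.0675) = 0.6565/4 ≈ 0.164.

0.164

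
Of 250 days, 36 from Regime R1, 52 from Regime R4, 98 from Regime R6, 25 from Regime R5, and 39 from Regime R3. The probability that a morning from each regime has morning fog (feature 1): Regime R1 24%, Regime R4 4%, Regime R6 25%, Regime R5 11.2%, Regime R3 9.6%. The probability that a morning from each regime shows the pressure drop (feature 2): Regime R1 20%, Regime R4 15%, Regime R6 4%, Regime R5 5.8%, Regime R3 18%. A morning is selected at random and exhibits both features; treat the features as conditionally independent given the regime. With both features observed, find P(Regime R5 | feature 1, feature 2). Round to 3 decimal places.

By Bayes' rule, posterior ∝ prior × likelihood:
  Regime R1: 0.144 × 0.24 × 0.2 = 0.006912
  Regime R4: 0.208 × 0.04 × 0.15 = 0.001248
  Regime R6: 0.392 × 0.25 × 0.04 = 0.00392
  Regime R5: 0.1 × 0.112 × 0.058 = 0.0006496
  Regime R3: 0.156 × 0.096 × 0.18 = 0.00269568
Sum = 0.01542528.
P(Regime R5 | evidence) = 0.0006496 / 0.01542528 ≈ 0.042.

0.042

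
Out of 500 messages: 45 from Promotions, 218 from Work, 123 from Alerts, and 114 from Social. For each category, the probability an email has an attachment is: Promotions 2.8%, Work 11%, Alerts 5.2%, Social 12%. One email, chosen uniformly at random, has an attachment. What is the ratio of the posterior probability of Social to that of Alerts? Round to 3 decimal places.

Prior × likelihood for each hypothesis:
  Promotions: 0.09 × 0.028 = 0.00252
  Work: 0.436 × 0.11 = 0.04796
  Alerts: 0.246 × 0.052 = 0.012792
  Social: 0.228 × 0.12 = 0.02736
Normalizing constant = 0.090632.
The ratio is 0.02736 / 0.012792 (the normalizer cancels) = 2.139.

2.139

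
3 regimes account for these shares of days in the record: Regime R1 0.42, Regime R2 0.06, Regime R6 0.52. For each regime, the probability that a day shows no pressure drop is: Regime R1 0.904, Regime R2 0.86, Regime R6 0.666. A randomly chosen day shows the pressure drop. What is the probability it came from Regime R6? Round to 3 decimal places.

Taking complements, P(drop | each) = Regime R1 0.096, Regime R2 0.14, Regime R6 0.334.
Compute prior × likelihood for every hypothesis:
  Regime R1: 0.42 × 0.096 = 0.04032
  Regime R2: 0.06 × 0.14 = 0.0084
  Regime R6: 0.52 × 0.334 = 0.17368
Normalizing constant = 0.2224.
P(Regime R6 | evidence) = 0.17368 / 0.2224 ≈ 0.781.

0.781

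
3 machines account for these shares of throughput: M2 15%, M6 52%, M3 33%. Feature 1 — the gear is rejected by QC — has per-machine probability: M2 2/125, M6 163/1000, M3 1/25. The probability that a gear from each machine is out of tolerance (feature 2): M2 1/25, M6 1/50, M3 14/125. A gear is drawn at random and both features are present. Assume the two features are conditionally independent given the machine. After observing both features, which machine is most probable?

By Bayes' rule, posterior ∝ prior × likelihood:
  M2: 0.15 × 0.016 × 0.04 = 0.000096
  M6: 0.52 × 0.163 × 0.02 = 0.0016952
  M3: 0.33 × 0.04 × 0.112 = 0.0014784
Sum = 0.0032696.
Largest term belongs to M6, so M6 is most probable.

M6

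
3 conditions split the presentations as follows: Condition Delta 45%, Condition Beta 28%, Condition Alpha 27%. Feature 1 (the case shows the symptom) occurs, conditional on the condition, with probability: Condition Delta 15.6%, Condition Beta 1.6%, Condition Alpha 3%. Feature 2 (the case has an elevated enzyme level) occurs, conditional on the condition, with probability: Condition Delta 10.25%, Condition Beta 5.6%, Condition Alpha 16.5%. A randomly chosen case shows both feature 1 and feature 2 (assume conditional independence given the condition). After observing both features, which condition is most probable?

By Bayes' rule, posterior ∝ prior × likelihood:
  Condition Delta: 0.45 × 0.156 × 0.1025 = 0.0071955
  Condition Beta: 0.28 × 0.016 × 0.056 = 0.00025088
  Condition Alpha: 0.27 × 0.03 × 0.165 = 0.0013365
Normalizing constant = 0.00878288.
Largest term belongs to Condition Delta, so Condition Delta is most probable.

Condition Delta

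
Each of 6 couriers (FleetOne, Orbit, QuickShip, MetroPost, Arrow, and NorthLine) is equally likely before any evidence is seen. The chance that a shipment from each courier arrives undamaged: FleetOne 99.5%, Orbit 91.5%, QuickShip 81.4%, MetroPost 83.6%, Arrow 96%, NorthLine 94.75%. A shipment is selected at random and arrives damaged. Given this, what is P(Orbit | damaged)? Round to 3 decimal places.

Taking complements, P(damaged | each) = FleetOne 0.005, Orbit 0.085, QuickShip 0.186, MetroPost 0.164, Arrow 0.04, NorthLine 0.0525.
Since the prior is uniform, the posterior is proportional to the likelihood:
  FleetOne: 0.005
  Orbit: 0.085
  QuickShip: 0.186
  MetroPost: 0.164
  Arrow: 0.04
  NorthLine: 0.0525
Total = 0.5325.
P(Orbit | evidence) = 0.085 / 0.5325 ≈ 0.160.

0.160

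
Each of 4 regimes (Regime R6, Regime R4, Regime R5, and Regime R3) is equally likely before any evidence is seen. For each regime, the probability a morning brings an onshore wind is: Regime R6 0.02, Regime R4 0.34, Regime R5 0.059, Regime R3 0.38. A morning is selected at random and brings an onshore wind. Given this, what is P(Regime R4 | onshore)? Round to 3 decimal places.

0.426

With a uniform prior (1/4 each), posterior ∝ likelihood:
  Regime R6: 0.02
  Regime R4: 0.34
  Regime R5: 0.059
  Regime R3: 0.38
Sum = 0.799.
P(Regime R4 | evidence) = 0.34 / 0.799 ≈ 0.426.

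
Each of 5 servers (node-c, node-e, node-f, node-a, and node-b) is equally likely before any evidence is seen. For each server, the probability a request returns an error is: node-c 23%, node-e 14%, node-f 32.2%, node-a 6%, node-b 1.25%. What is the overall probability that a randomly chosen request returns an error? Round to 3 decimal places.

Since the prior is uniform, the posterior is proportional to the likelihood:
  node-c: 0.23
  node-e: 0.14
  node-f: 0.322
  node-a: 0.06
  node-b: 0.0125
P(error) = (1/5) × (0.23 + 0.14 + 0.322 + 0.06 + 0.0125) = 0.7645/5 ≈ 0.153.

0.153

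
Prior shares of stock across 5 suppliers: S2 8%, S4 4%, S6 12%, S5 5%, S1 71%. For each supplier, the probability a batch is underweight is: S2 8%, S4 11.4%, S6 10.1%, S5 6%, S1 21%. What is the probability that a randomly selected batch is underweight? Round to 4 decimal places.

By Bayes' rule, posterior ∝ prior × likelihood:
  S2: 0.08 × 0.08 = 0.0064
  S4: 0.04 × 0.114 = 0.00456
  S6: 0.12 × 0.101 = 0.01212
  S5: 0.05 × 0.06 = 0.003
  S1: 0.71 × 0.21 = 0.1491
P(underweight) = 0.0064 + 0.00456 + 0.01212 + 0.003 + 0.1491 = 0.17518 → 0.1752.

0.1752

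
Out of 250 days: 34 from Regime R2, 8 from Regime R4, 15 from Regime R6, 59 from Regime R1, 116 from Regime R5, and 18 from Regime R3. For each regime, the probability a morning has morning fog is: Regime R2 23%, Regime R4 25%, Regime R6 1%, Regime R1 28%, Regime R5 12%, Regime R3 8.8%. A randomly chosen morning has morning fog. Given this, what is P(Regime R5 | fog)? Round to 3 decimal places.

0.331

Prior × likelihood for each hypothesis:
  Regime R2: 0.136 × 0.23 = 0.03128
  Regime R4: 0.032 × 0.25 = 0.008
  Regime R6: 0.06 × 0.01 = 0.0006
  Regime R1: 0.236 × 0.28 = 0.06608
  Regime R5: 0.464 × 0.12 = 0.05568
  Regime R3: 0.072 × 0.088 = 0.006336
Total = 0.167976.
P(Regime R5 | evidence) = 0.05568 / 0.167976 ≈ 0.331.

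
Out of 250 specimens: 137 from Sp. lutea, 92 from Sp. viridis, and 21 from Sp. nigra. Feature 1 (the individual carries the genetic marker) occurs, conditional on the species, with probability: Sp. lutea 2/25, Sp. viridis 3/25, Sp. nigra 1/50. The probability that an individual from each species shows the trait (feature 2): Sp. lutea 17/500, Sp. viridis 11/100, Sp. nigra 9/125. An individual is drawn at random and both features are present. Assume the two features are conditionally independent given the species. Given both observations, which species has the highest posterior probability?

Compute prior × likelihood for every hypothesis:
  Sp. lutea: 0.548 × 0.08 × 0.034 = 0.00149056
  Sp. viridis: 0.368 × 0.12 × 0.11 = 0.0048576
  Sp. nigra: 0.084 × 0.02 × 0.072 = 0.00012096
Total = 0.00646912.
Largest term belongs to Sp. viridis, so Sp. viridis is most probable.

Sp. viridis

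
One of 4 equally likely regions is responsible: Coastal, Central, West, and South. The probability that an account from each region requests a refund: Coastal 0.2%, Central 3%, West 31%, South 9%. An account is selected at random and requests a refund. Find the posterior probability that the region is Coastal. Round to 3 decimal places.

0.005

Since the prior is uniform, the posterior is proportional to the likelihood:
  Coastal: 0.002
  Central: 0.03
  West: 0.31
  South: 0.09
Normalizing constant = 0.432.
P(Coastal | evidence) = 0.002 / 0.432 ≈ 0.005.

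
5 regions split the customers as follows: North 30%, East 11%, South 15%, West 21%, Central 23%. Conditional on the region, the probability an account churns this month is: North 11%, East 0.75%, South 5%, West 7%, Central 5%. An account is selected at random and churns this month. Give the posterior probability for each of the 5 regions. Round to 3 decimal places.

Unnormalized posteriors (prior × likelihood):
  North: 0.3 × 0.11 = 0.033
  East: 0.11 × 0.0075 = 0.000825
  South: 0.15 × 0.05 = 0.0075
  West: 0.21 × 0.07 = 0.0147
  Central: 0.23 × 0.05 = 0.0115
Normalizing constant = 0.067525.
P(North | churn) = 0.033/0.067525 ≈ 0.489
P(East | churn) = 0.000825/0.067525 ≈ 0.012
P(South | churn) = 0.0075/0.067525 ≈ 0.111
P(West | churn) = 0.0147/0.067525 ≈ 0.218
P(Central | churn) = 0.0115/0.067525 ≈ 0.170

North 0.489, East 0.012, South 0.111, West 0.218, Central 0.170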